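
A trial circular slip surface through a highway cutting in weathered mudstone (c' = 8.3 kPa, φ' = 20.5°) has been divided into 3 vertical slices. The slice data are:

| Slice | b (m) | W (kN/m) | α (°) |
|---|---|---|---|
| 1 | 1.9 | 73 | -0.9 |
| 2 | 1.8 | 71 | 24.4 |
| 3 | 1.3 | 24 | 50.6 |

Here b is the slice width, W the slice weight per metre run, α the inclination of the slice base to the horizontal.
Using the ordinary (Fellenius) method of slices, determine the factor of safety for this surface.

FS = 2.28

Ordinary method of slices: FS = Σ[c'·Δl_i + (W_i cosα_i)·tanφ'] / Σ W_i sinα_i, with Δl_i = b_i / cosα_i.
Slice 1: Δl = 1.9/cos(-0.9°) = 1.900 m; N'_1 = 73·cos(-0.9°) = 73.0; c'Δl = 15.77; W sinα = -1.1
Slice 2: Δl = 1.8/cos24.4° = 1.977 m; N'_2 = 71·cos24.4° = 64.7; c'Δl = 16.41; W sinα = 29.3
Slice 3: Δl = 1.3/cos50.6° = 2.048 m; N'_3 = 24·cos50.6° = 15.2; c'Δl = 17.00; W sinα = 18.5
Σc'Δl = 49.2 kN/m; ΣN' = 152.9 kN/m; ΣW sinα = 46.7 kN/m
Resisting = 49.2 + 152.9·tan20.5° = 49.2 + 57.2 = 106.3 kN/m
FS = 106.3 / 46.7 = 2.276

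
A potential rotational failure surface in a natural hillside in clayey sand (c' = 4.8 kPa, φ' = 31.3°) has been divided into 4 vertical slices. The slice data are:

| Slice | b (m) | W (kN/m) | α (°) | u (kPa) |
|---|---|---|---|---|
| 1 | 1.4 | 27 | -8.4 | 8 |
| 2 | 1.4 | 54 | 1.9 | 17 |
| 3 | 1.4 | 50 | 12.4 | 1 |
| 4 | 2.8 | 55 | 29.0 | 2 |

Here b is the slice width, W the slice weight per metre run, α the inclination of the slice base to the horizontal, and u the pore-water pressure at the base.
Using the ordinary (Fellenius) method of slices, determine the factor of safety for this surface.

FS = 3.34

Ordinary method of slices: FS = Σ[c'·Δl_i + (W_i cosα_i − u_i·Δl_i)·tanφ'] / Σ W_i sinα_i, with Δl_i = b_i / cosα_i.
Slice 1: Δl = 1.4/cos(-8.4°) = 1.415 m; N'_1 = 27·cos(-8.4°) − 8·1.415 = 15.4; c'Δl = 6.79; W sinα = -3.9
Slice 2: Δl = 1.4/cos1.9° = 1.401 m; N'_2 = 54·cos1.9° − 17·1.401 = 30.2; c'Δl = 6.72; W sinα = 1.8
Slice 3: Δl = 1.4/cos12.4° = 1.433 m; N'_3 = 50·cos12.4° − 1·1.433 = 47.4; c'Δl = 6.88; W sinα = 10.7
Slice 4: Δl = 2.8/cos29.0° = 3.201 m; N'_4 = 55·cos29.0° − 2·3.201 = 41.7; c'Δl = 15.37; W sinα = 26.7
Σc'Δl = 35.8 kN/m; ΣN' = 134.6 kN/m; ΣW sinα = 35.2 kN/m
Resisting = 35.8 + 134.6·tan31.3° = 35.8 + 81.9 = 117.6 kN/m
FS = 117.6 / 35.2 = 3.337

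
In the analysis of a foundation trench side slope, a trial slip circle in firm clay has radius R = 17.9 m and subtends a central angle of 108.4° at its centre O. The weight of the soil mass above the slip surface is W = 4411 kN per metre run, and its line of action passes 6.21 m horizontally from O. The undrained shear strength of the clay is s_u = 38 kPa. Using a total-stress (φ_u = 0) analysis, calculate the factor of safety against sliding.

Taking moments about the centre O, the resisting moment is provided by the undrained shear strength acting along the arc:
Arc length L_a = R·θ = 17.9·(108.4°·π/180) = 17.9·1.8919 = 33.87 m
M_R = s_u·L_a·R = 38·33.87·17.9 = 23035.4 kN·m/m
M_D = W·d = 4411·6.21 = 27392.3 kN·m/m
FS = M_R / M_D = 23035.4 / 27392.3 = 0.841

FS = 0.84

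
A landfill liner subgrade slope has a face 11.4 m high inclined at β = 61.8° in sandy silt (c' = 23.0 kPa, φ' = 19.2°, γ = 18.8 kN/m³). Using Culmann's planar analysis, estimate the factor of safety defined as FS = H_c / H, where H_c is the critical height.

FS = 1.35

H_c = (4c'/γ) · sinβ cosφ' / [1 − cos(β − φ')]
    = (4·23.0/18.8) · sin61.8°·cos19.2° / [1 − cos42.6°]
    = 4.894 · 0.8323 / 0.2639 = 15.43 m
FS = H_c / H = 15.43 / 11.4 = 1.354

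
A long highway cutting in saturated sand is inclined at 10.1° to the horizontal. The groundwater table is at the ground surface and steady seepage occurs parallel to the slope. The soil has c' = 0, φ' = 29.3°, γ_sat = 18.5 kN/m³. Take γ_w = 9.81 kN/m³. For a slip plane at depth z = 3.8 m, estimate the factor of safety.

FS = 1.48

With seepage parallel to the slope and the water table at the surface, the effective normal stress on the slip plane uses the buoyant unit weight γ' = γ_sat − γ_w while the driving shear stress uses γ_sat:
FS = [c' + γ' z cos²β tanφ'] / [γ_sat z sinβ cosβ]
(For c' = 0 this reduces to FS = (γ'/γ_sat)·tanφ'/tanβ.)
γ' = 18.5 − 9.81 = 8.69 kN/m³
Numerator = 0.0 + 8.69·3.8·cos²10.1°·tan29.3° = 0.0 + 8.69·3.8·0.9692·0.5612 = 17.961 kPa
Denominator = 18.5·3.8·sin10.1°·cos10.1° = 18.5·3.8·0.1754·0.9845 = 12.137 kPa
FS = 17.961 / 12.137 = 1.480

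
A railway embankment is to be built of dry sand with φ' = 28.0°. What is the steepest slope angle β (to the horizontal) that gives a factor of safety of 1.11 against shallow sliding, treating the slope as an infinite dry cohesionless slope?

β = 25.6°

For an infinite dry cohesionless slope FS = tanφ'/tanβ, so tanβ = tanφ' / FS.
tanβ = tan28.0° / 1.11 = 0.5317 / 1.11 = 0.4790
β = arctan(0.4790) = 25.60°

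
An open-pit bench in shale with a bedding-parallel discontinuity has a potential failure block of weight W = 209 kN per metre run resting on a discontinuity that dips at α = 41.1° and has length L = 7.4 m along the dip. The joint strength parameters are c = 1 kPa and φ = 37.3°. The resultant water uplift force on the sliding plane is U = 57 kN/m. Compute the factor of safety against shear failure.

Resolving the block weight along and normal to the plane and applying the Mohr–Coulomb strength on the joint:
N' = W cosα − U = 209·cos41.1° − 57 = 100.5 kN/m
Driving force T = W sinα = 209·sin41.1° = 137.4 kN/m
Resisting force R = c·L + N'·tanφ = 1·7.4 + 100.5·tan37.3° = 7.4 + 76.6 = 84.0 kN/m
FS = R / T = 84.0 / 137.4 = 0.611

FS = 0.61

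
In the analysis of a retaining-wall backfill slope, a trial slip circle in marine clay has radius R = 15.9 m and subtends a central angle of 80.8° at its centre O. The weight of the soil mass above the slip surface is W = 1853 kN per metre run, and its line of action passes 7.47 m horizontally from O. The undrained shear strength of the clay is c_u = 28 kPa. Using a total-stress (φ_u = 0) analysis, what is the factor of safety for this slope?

FS = 0.72

Taking moments about the centre O, the resisting moment is provided by the undrained shear strength acting along the arc:
Arc length L_a = R·θ = 15.9·(80.8°·π/180) = 15.9·1.4102 = 22.42 m
M_R = c_u·L_a·R = 28·22.42·15.9 = 9982.5 kN·m/m
M_D = W·d = 1853·7.47 = 13841.9 kN·m/m
FS = M_R / M_D = 9982.5 / 13841.9 = 0.721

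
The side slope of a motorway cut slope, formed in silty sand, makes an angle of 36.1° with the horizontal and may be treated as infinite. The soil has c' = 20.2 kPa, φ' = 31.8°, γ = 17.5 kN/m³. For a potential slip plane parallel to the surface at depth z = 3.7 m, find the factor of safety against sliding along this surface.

FS = 1.51

For an infinite slope with a slip plane parallel to the surface (no pore pressure): FS = [c' + γz cos²β tanφ'] / [γz sinβ cosβ].
γz = 17.5·3.7 = 64.75 kN/m²
Numerator = 20.2 + 64.75·cos²36.1°·tan31.8° = 20.2 + 64.75·0.6528·0.6200 = 46.410 kPa
Denominator = 64.75·sin36.1°·cos36.1° = 64.75·0.5892·0.8080 = 30.825 kPa
FS = 46.410 / 30.825 = 1.506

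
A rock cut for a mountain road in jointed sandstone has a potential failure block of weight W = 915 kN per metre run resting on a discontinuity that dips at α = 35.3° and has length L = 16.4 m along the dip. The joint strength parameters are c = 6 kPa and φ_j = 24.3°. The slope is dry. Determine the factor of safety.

Resolving the block weight along and normal to the plane and applying the Mohr–Coulomb strength on the joint:
N' = W cosα = 915·cos35.3° = 746.8 kN/m
Driving force T = W sinα = 915·sin35.3° = 528.7 kN/m
Resisting force R = c·L + N'·tanφ_j = 6·16.4 + 746.8·tan24.3° = 98.4 + 337.2 = 435.6 kN/m
FS = R / T = 435.6 / 528.7 = 0.824

FS = 0.82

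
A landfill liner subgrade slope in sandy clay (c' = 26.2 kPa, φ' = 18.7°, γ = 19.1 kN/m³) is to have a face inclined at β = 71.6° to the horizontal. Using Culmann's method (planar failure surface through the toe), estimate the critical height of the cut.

H_c = 12.43 m

Culmann's analysis gives the critical failure plane at α_cr = (β + φ')/2 = (71.6 + 18.7)/2 = 45.1°, and the critical height
H_c = (4c'/γ) · sinβ cosφ' / [1 − cos(β − φ')]
    = (4·26.2/19.1) · sin71.6°·cos18.7° / [1 − cos(52.9°)]
    = 5.487 · 0.9489·0.9472 / [1 − 0.6032]
    = 5.487 · 0.8988 / 0.3968
    = 12.43 m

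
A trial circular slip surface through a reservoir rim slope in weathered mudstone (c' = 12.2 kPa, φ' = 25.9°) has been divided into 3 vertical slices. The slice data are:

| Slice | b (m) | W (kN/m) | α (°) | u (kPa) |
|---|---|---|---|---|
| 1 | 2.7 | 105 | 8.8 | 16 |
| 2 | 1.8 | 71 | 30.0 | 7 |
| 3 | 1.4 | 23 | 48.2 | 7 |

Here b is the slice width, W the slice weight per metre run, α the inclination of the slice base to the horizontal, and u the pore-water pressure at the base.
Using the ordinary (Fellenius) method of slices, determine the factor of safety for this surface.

FS = 1.99

Ordinary method of slices: FS = Σ[c'·Δl_i + (W_i cosα_i − u_i·Δl_i)·tanφ'] / Σ W_i sinα_i, with Δl_i = b_i / cosα_i.
Slice 1: Δl = 2.7/cos8.8° = 2.732 m; N'_1 = 105·cos8.8° − 16·2.732 = 60.0; c'Δl = 33.33; W sinα = 16.1
Slice 2: Δl = 1.8/cos30.0° = 2.078 m; N'_2 = 71·cos30.0° − 7·2.078 = 46.9; c'Δl = 25.36; W sinα = 35.5
Slice 3: Δl = 1.4/cos48.2° = 2.100 m; N'_3 = 23·cos48.2° − 7·2.100 = 0.6; c'Δl = 25.63; W sinα = 17.1
Σc'Δl = 84.3 kN/m; ΣN' = 107.6 kN/m; ΣW sinα = 68.7 kN/m
Resisting = 84.3 + 107.6·tan25.9° = 84.3 + 52.3 = 136.6 kN/m
FS = 136.6 / 68.7 = 1.988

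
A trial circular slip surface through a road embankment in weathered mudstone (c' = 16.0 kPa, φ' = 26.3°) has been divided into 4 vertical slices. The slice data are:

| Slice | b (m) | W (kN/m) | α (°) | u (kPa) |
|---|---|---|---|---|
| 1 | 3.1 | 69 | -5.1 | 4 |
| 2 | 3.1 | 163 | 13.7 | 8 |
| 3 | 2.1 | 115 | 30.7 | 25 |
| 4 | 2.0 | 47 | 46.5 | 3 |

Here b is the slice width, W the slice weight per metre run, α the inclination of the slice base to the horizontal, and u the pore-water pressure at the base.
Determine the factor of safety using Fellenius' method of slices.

FS = 2.48

Ordinary method of slices: FS = Σ[c'·Δl_i + (W_i cosα_i − u_i·Δl_i)·tanφ'] / Σ W_i sinα_i, with Δl_i = b_i / cosα_i.
Slice 1: Δl = 3.1/cos(-5.1°) = 3.112 m; N'_1 = 69·cos(-5.1°) − 4·3.112 = 56.3; c'Δl = 49.80; W sinα = -6.1
Slice 2: Δl = 3.1/cos13.7° = 3.191 m; N'_2 = 163·cos13.7° − 8·3.191 = 132.8; c'Δl = 51.05; W sinα = 38.6
Slice 3: Δl = 2.1/cos30.7° = 2.442 m; N'_3 = 115·cos30.7° − 25·2.442 = 37.8; c'Δl = 39.08; W sinα = 58.7
Slice 4: Δl = 2.0/cos46.5° = 2.905 m; N'_4 = 47·cos46.5° − 3·2.905 = 23.6; c'Δl = 46.49; W sinα = 34.1
Σc'Δl = 186.4 kN/m; ΣN' = 250.6 kN/m; ΣW sinα = 125.3 kN/m
Resisting = 186.4 + 250.6·tan26.3° = 186.4 + 123.8 = 310.3 kN/m
FS = 310.3 / 125.3 = 2.477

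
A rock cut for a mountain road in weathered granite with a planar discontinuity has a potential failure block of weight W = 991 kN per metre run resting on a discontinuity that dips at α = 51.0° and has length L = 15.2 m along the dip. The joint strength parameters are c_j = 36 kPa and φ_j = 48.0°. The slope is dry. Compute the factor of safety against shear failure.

FS = 1.61

Resolving the block weight along and normal to the plane and applying the Mohr–Coulomb strength on the joint:
N' = W cosα = 991·cos51.0° = 623.7 kN/m
Driving force T = W sinα = 991·sin51.0° = 770.2 kN/m
Resisting force R = c_j·L + N'·tanφ_j = 36·15.2 + 623.7·tan48.0° = 547.2 + 692.6 = 1239.8 kN/m
FS = R / T = 1239.8 / 770.2 = 1.610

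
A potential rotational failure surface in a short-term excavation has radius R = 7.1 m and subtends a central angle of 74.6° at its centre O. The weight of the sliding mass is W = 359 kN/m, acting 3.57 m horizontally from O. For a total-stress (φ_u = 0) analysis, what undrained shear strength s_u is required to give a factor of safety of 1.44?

s_u = 28.1 kPa

FS = s_u·L_a·R / (W·d), so s_u = FS·W·d / (L_a·R).
Arc length L_a = R·θ = 7.1·(74.6°·π/180) = 7.1·1.3020 = 9.24 m
s_u = 1.44·359·3.57 / (9.24·7.1) = 1845.5 / 65.63 = 28.12 kPa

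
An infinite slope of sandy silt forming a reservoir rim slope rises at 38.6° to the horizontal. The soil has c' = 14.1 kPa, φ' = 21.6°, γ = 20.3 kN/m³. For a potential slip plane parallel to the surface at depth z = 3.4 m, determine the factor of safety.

FS = 0.91

For an infinite slope with a slip plane parallel to the surface (no pore pressure): FS = [c' + γz cos²β tanφ'] / [γz sinβ cosβ].
γz = 20.3·3.4 = 69.02 kN/m²
Numerator = 14.1 + 69.02·cos²38.6°·tan21.6° = 14.1 + 69.02·0.6108·0.3959 = 30.791 kPa
Denominator = 69.02·sin38.6°·cos38.6° = 69.02·0.6239·0.7815 = 33.652 kPa
FS = 30.791 / 33.652 = 0.915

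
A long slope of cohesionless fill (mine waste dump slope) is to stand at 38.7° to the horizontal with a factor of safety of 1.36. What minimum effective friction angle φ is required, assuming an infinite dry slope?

φ = 47.5°

FS = tanφ/tanβ ⇒ tanφ = FS · tanβ = 1.36 · tan38.7° = 1.0896
φ = arctan(1.0896) = 47.45°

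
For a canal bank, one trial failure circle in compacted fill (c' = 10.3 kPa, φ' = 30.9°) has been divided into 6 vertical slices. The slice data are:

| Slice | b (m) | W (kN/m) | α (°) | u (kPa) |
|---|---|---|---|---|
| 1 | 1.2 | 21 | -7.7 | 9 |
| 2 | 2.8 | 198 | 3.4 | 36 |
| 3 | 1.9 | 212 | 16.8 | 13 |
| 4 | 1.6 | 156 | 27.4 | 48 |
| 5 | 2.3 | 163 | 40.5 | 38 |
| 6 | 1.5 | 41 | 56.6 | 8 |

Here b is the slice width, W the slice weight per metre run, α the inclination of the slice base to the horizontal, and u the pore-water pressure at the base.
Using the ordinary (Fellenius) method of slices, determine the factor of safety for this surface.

Ordinary method of slices: FS = Σ[c'·Δl_i + (W_i cosα_i − u_i·Δl_i)·tanφ'] / Σ W_i sinα_i, with Δl_i = b_i / cosα_i.
Slice 1: Δl = 1.2/cos(-7.7°) = 1.211 m; N'_1 = 21·cos(-7.7°) − 9·1.211 = 9.9; c'Δl = 12.47; W sinα = -2.8
Slice 2: Δl = 2.8/cos3.4° = 2.805 m; N'_2 = 198·cos3.4° − 36·2.805 = 96.7; c'Δl = 28.89; W sinα = 11.7
Slice 3: Δl = 1.9/cos16.8° = 1.985 m; N'_3 = 212·cos16.8° − 13·1.985 = 177.2; c'Δl = 20.44; W sinα = 61.3
Slice 4: Δl = 1.6/cos27.4° = 1.802 m; N'_4 = 156·cos27.4° − 48·1.802 = 52.0; c'Δl = 18.56; W sinα = 71.8
Slice 5: Δl = 2.3/cos40.5° = 3.025 m; N'_5 = 163·cos40.5° − 38·3.025 = 9.0; c'Δl = 31.15; W sinα = 105.9
Slice 6: Δl = 1.5/cos56.6° = 2.725 m; N'_6 = 41·cos56.6° − 8·2.725 = 0.8; c'Δl = 28.07; W sinα = 34.2
Σc'Δl = 139.6 kN/m; ΣN' = 345.5 kN/m; ΣW sinα = 282.1 kN/m
Resisting = 139.6 + 345.5·tan30.9° = 139.6 + 206.8 = 346.4 kN/m
FS = 346.4 / 282.1 = 1.228

FS = 1.23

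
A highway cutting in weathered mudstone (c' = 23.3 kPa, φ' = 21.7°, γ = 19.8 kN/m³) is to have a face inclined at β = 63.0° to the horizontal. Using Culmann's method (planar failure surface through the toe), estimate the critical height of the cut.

Culmann's analysis gives the critical failure plane at α_cr = (β + φ')/2 = (63.0 + 21.7)/2 = 42.4°, and the critical height
H_c = (4c'/γ) · sinβ cosφ' / [1 − cos(β − φ')]
    = (4·23.3/19.8) · sin63.0°·cos21.7° / [1 − cos(41.3°)]
    = 4.707 · 0.8910·0.9291 / [1 − 0.7513]
    = 4.707 · 0.8279 / 0.2487
    = 15.67 m

H_c = 15.67 m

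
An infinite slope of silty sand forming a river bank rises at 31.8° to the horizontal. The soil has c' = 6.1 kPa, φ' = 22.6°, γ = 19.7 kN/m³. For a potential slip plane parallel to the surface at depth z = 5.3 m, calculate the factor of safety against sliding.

For an infinite slope with a slip plane parallel to the surface (no pore pressure): FS = [c' + γz cos²β tanφ'] / [γz sinβ cosβ].
γz = 19.7·5.3 = 104.41 kN/m²
Numerator = 6.1 + 104.41·cos²31.8°·tan22.6° = 6.1 + 104.41·0.7223·0.4163 = 37.493 kPa
Denominator = 104.41·sin31.8°·cos31.8° = 104.41·0.5270·0.8499 = 46.761 kPa
FS = 37.493 / 46.761 = 0.802

FS = 0.80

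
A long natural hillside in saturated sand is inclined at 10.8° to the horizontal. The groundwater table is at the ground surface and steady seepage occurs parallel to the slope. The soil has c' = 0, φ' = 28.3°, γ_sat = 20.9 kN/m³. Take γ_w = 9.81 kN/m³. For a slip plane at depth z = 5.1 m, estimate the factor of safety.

FS = 1.50

With seepage parallel to the slope and the water table at the surface, the effective normal stress on the slip plane uses the buoyant unit weight γ' = γ_sat − γ_w while the driving shear stress uses γ_sat:
FS = [c' + γ' z cos²β tanφ'] / [γ_sat z sinβ cosβ]
(For c' = 0 this reduces to FS = (γ'/γ_sat)·tanφ'/tanβ.)
γ' = 20.9 − 9.81 = 11.09 kN/m³
Numerator = 0.0 + 11.09·5.1·cos²10.8°·tan28.3° = 0.0 + 11.09·5.1·0.9649·0.5384 = 29.385 kPa
Denominator = 20.9·5.1·sin10.8°·cos10.8° = 20.9·5.1·0.1874·0.9823 = 19.619 kPa
FS = 29.385 / 19.619 = 1.498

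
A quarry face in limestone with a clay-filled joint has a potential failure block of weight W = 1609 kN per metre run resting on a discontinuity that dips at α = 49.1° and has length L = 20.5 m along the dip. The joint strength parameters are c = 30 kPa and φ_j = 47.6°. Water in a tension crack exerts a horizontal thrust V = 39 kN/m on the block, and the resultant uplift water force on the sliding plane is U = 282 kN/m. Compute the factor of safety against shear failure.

FS = 1.15

Resolving the block weight along and normal to the plane and applying the Mohr–Coulomb strength on the joint:
N' = W cosα − U − V sinα = 1609·cos49.1° − 282 − 39·sin49.1° = 742.0 kN/m
Driving force T = W sinα + V cosα = 1609·sin49.1° + 39·cos49.1° = 1241.7 kN/m
Resisting force R = c·L + N'·tanφ_j = 30·20.5 + 742.0·tan47.6° = 615.0 + 812.6 = 1427.6 kN/m
FS = R / T = 1427.6 / 1241.7 = 1.150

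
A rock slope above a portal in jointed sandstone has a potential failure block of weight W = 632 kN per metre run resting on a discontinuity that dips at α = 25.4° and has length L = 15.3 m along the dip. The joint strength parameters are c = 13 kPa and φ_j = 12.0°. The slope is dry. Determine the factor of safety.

Resolving the block weight along and normal to the plane and applying the Mohr–Coulomb strength on the joint:
N' = W cosα = 632·cos25.4° = 570.9 kN/m
Driving force T = W sinα = 632·sin25.4° = 271.1 kN/m
Resisting force R = c·L + N'·tanφ_j = 13·15.3 + 570.9·tan12.0° = 198.9 + 121.4 = 320.3 kN/m
FS = R / T = 320.3 / 271.1 = 1.181

FS = 1.18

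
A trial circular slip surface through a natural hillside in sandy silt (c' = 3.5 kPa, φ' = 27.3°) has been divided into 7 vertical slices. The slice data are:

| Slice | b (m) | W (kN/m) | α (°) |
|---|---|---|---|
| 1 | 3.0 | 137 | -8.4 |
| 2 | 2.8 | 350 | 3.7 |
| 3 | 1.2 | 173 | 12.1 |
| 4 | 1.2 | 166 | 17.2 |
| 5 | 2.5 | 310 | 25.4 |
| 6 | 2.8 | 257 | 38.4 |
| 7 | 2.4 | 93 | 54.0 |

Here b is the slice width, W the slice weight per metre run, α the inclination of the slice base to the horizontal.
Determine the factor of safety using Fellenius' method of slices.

Ordinary method of slices: FS = Σ[c'·Δl_i + (W_i cosα_i)·tanφ'] / Σ W_i sinα_i, with Δl_i = b_i / cosα_i.
Slice 1: Δl = 3.0/cos(-8.4°) = 3.033 m; N'_1 = 137·cos(-8.4°) = 135.5; c'Δl = 10.61; W sinα = -20.0
Slice 2: Δl = 2.8/cos3.7° = 2.806 m; N'_2 = 350·cos3.7° = 349.3; c'Δl = 9.82; W sinα = 22.6
Slice 3: Δl = 1.2/cos12.1° = 1.227 m; N'_3 = 173·cos12.1° = 169.2; c'Δl = 4.30; W sinα = 36.3
Slice 4: Δl = 1.2/cos17.2° = 1.256 m; N'_4 = 166·cos17.2° = 158.6; c'Δl = 4.40; W sinα = 49.1
Slice 5: Δl = 2.5/cos25.4° = 2.768 m; N'_5 = 310·cos25.4° = 280.0; c'Δl = 9.69; W sinα = 133.0
Slice 6: Δl = 2.8/cos38.4° = 3.573 m; N'_6 = 257·cos38.4° = 201.4; c'Δl = 12.50; W sinα = 159.6
Slice 7: Δl = 2.4/cos54.0° = 4.083 m; N'_7 = 93·cos54.0° = 54.7; c'Δl = 14.29; W sinα = 75.2
Σc'Δl = 65.6 kN/m; ΣN' = 1348.6 kN/m; ΣW sinα = 455.8 kN/m
Resisting = 65.6 + 1348.6·tan27.3° = 65.6 + 696.1 = 761.7 kN/m
FS = 761.7 / 455.8 = 1.671

FS = 1.67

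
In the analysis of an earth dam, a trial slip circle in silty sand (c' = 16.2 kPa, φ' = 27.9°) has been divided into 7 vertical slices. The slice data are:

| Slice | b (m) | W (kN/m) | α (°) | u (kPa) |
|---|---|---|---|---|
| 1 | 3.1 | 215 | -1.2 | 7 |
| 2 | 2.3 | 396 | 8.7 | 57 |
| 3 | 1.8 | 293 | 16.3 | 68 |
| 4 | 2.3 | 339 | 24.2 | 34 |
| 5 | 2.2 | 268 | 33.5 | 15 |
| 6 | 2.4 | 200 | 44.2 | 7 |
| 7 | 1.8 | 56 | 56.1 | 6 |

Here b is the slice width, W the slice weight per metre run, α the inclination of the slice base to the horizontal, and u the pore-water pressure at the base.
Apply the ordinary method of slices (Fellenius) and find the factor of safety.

FS = 1.50

Ordinary method of slices: FS = Σ[c'·Δl_i + (W_i cosα_i − u_i·Δl_i)·tanφ'] / Σ W_i sinα_i, with Δl_i = b_i / cosα_i.
Slice 1: Δl = 3.1/cos(-1.2°) = 3.101 m; N'_1 = 215·cos(-1.2°) − 7·3.101 = 193.2; c'Δl = 50.23; W sinα = -4.5
Slice 2: Δl = 2.3/cos8.7° = 2.327 m; N'_2 = 396·cos8.7° − 57·2.327 = 258.8; c'Δl = 37.69; W sinα = 59.9
Slice 3: Δl = 1.8/cos16.3° = 1.875 m; N'_3 = 293·cos16.3° − 68·1.875 = 153.7; c'Δl = 30.38; W sinα = 82.2
Slice 4: Δl = 2.3/cos24.2° = 2.522 m; N'_4 = 339·cos24.2° − 34·2.522 = 223.5; c'Δl = 40.85; W sinα = 139.0
Slice 5: Δl = 2.2/cos33.5° = 2.638 m; N'_5 = 268·cos33.5° − 15·2.638 = 183.9; c'Δl = 42.74; W sinα = 147.9
Slice 6: Δl = 2.4/cos44.2° = 3.348 m; N'_6 = 200·cos44.2° − 7·3.348 = 119.9; c'Δl = 54.23; W sinα = 139.4
Slice 7: Δl = 1.8/cos56.1° = 3.227 m; N'_7 = 56·cos56.1° − 6·3.227 = 11.9; c'Δl = 52.28; W sinα = 46.5
Σc'Δl = 308.4 kN/m; ΣN' = 1145.0 kN/m; ΣW sinα = 610.4 kN/m
Resisting = 308.4 + 1145.0·tan27.9° = 308.4 + 606.2 = 914.6 kN/m
FS = 914.6 / 610.4 = 1.498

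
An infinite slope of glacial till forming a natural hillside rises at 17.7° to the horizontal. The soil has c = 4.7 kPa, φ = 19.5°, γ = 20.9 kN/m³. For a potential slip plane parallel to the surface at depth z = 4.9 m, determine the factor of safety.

For an infinite slope with a slip plane parallel to the surface (no pore pressure): FS = [c + γz cos²β tanφ] / [γz sinβ cosβ].
γz = 20.9·4.9 = 102.41 kN/m²
Numerator = 4.7 + 102.41·cos²17.7°·tan19.5° = 4.7 + 102.41·0.9076·0.3541 = 37.613 kPa
Denominator = 102.41·sin17.7°·cos17.7° = 102.41·0.3040·0.9527 = 29.662 kPa
FS = 37.613 / 29.662 = 1.268

FS = 1.27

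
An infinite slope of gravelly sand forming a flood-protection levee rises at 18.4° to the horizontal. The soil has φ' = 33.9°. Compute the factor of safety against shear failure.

For a dry cohesionless infinite slope the factor of safety is FS = tanφ' / tanβ.
FS = tan33.9° / tan18.4° = 0.6720 / 0.3327 = 2.020

FS = 2.02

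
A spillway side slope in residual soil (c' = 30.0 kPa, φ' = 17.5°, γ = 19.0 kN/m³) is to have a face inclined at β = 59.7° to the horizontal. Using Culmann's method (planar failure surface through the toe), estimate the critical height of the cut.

H_c = 20.06 m

Culmann's analysis gives the critical failure plane at α_cr = (β + φ')/2 = (59.7 + 17.5)/2 = 38.6°, and the critical height
H_c = (4c'/γ) · sinβ cosφ' / [1 − cos(β − φ')]
    = (4·30.0/19.0) · sin59.7°·cos17.5° / [1 − cos(42.2°)]
    = 6.316 · 0.8634·0.9537 / [1 − 0.7408]
    = 6.316 · 0.8234 / 0.2592
    = 20.06 m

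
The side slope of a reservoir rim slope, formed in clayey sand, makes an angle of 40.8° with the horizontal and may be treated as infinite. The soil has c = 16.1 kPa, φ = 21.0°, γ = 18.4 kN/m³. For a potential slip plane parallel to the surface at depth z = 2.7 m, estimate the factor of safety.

FS = 1.10

For an infinite slope with a slip plane parallel to the surface (no pore pressure): FS = [c + γz cos²β tanφ] / [γz sinβ cosβ].
γz = 18.4·2.7 = 49.68 kN/m²
Numerator = 16.1 + 49.68·cos²40.8°·tan21.0° = 16.1 + 49.68·0.5730·0.3839 = 27.028 kPa
Denominator = 49.68·sin40.8°·cos40.8° = 49.68·0.6534·0.7570 = 24.574 kPa
FS = 27.028 / 24.574 = 1.100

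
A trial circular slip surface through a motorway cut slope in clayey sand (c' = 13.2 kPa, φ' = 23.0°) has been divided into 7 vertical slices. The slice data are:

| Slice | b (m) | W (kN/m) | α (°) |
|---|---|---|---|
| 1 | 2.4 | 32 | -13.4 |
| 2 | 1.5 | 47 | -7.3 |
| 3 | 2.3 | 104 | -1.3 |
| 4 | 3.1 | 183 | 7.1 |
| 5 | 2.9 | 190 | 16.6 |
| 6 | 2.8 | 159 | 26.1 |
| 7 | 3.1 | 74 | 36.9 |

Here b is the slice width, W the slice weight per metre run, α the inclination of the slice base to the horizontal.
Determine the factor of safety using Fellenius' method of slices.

FS = 3.27

Ordinary method of slices: FS = Σ[c'·Δl_i + (W_i cosα_i)·tanφ'] / Σ W_i sinα_i, with Δl_i = b_i / cosα_i.
Slice 1: Δl = 2.4/cos(-13.4°) = 2.467 m; N'_1 = 32·cos(-13.4°) = 31.1; c'Δl = 32.57; W sinα = -7.4
Slice 2: Δl = 1.5/cos(-7.3°) = 1.512 m; N'_2 = 47·cos(-7.3°) = 46.6; c'Δl = 19.96; W sinα = -6.0
Slice 3: Δl = 2.3/cos(-1.3°) = 2.301 m; N'_3 = 104·cos(-1.3°) = 104.0; c'Δl = 30.37; W sinα = -2.4
Slice 4: Δl = 3.1/cos7.1° = 3.124 m; N'_4 = 183·cos7.1° = 181.6; c'Δl = 41.24; W sinα = 22.6
Slice 5: Δl = 2.9/cos16.6° = 3.026 m; N'_5 = 190·cos16.6° = 182.1; c'Δl = 39.94; W sinα = 54.3
Slice 6: Δl = 2.8/cos26.1° = 3.118 m; N'_6 = 159·cos26.1° = 142.8; c'Δl = 41.16; W sinα = 70.0
Slice 7: Δl = 3.1/cos36.9° = 3.877 m; N'_7 = 74·cos36.9° = 59.2; c'Δl = 51.17; W sinα = 44.4
Σc'Δl = 256.4 kN/m; ΣN' = 747.4 kN/m; ΣW sinα = 175.5 kN/m
Resisting = 256.4 + 747.4·tan23.0° = 256.4 + 317.2 = 573.6 kN/m
FS = 573.6 / 175.5 = 3.268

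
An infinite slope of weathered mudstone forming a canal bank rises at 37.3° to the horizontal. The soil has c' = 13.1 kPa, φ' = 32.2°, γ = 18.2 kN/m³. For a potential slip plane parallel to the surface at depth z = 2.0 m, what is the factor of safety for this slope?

FS = 1.57

For an infinite slope with a slip plane parallel to the surface (no pore pressure): FS = [c' + γz cos²β tanφ'] / [γz sinβ cosβ].
γz = 18.2·2.0 = 36.40 kN/m²
Numerator = 13.1 + 36.40·cos²37.3°·tan32.2° = 13.1 + 36.40·0.6328·0.6297 = 27.605 kPa
Denominator = 36.40·sin37.3°·cos37.3° = 36.40·0.6060·0.7955 = 17.547 kPa
FS = 27.605 / 17.547 = 1.573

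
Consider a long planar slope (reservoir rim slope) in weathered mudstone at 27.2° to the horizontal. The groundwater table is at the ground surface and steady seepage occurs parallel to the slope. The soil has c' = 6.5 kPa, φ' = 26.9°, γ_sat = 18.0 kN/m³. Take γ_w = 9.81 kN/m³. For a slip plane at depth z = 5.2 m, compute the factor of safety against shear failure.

FS = 0.62

With seepage parallel to the slope and the water table at the surface, the effective normal stress on the slip plane uses the buoyant unit weight γ' = γ_sat − γ_w while the driving shear stress uses γ_sat:
FS = [c' + γ' z cos²β tanφ'] / [γ_sat z sinβ cosβ]
γ' = 18.0 − 9.81 = 8.19 kN/m³
Numerator = 6.5 + 8.19·5.2·cos²27.2°·tan26.9° = 6.5 + 8.19·5.2·0.7911·0.5073 = 23.592 kPa
Denominator = 18.0·5.2·sin27.2°·cos27.2° = 18.0·5.2·0.4571·0.8894 = 38.053 kPa
FS = 23.592 / 38.053 = 0.620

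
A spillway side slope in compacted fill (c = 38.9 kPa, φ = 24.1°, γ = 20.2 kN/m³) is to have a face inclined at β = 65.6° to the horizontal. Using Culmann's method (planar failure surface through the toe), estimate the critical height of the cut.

Culmann's analysis gives the critical failure plane at α_cr = (β + φ)/2 = (65.6 + 24.1)/2 = 44.8°, and the critical height
H_c = (4c/γ) · sinβ cosφ / [1 − cos(β − φ)]
    = (4·38.9/20.2) · sin65.6°·cos24.1° / [1 − cos(41.5°)]
    = 7.703 · 0.9107·0.9128 / [1 − 0.7490]
    = 7.703 · 0.8313 / 0.2510
    = 25.51 m

H_c = 25.51 m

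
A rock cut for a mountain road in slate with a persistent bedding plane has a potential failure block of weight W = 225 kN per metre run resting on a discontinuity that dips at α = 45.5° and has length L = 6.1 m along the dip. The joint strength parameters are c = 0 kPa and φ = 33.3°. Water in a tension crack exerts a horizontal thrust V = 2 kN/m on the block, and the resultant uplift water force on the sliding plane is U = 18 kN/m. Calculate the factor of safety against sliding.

FS = 0.56

Resolving the block weight along and normal to the plane and applying the Mohr–Coulomb strength on the joint:
N' = W cosα − U − V sinα = 225·cos45.5° − 18 − 2·sin45.5° = 138.3 kN/m
Driving force T = W sinα + V cosα = 225·sin45.5° + 2·cos45.5° = 161.9 kN/m
Resisting force R = c·L + N'·tanφ = 0·6.1 + 138.3·tan33.3° = 0.0 + 90.8 = 90.8 kN/m
FS = R / T = 90.8 / 161.9 = 0.561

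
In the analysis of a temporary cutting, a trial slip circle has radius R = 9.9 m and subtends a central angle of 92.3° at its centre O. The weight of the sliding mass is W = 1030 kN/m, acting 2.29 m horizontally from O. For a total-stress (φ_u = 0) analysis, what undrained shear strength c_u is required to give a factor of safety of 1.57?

c_u = 23.5 kPa

FS = c_u·L_a·R / (W·d), so c_u = FS·W·d / (L_a·R).
Arc length L_a = R·θ = 9.9·(92.3°·π/180) = 9.9·1.6109 = 15.95 m
c_u = 1.57·1030·2.29 / (15.95·9.9) = 3703.2 / 157.89 = 23.45 kPa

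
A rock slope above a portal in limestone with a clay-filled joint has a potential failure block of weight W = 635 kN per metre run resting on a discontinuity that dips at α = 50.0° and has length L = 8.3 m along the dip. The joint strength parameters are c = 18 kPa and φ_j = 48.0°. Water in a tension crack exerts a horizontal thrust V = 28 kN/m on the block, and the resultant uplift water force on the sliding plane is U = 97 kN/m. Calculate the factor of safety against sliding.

Resolving the block weight along and normal to the plane and applying the Mohr–Coulomb strength on the joint:
N' = W cosα − U − V sinα = 635·cos50.0° − 97 − 28·sin50.0° = 289.7 kN/m
Driving force T = W sinα + V cosα = 635·sin50.0° + 28·cos50.0° = 504.4 kN/m
Resisting force R = c·L + N'·tanφ_j = 18·8.3 + 289.7·tan48.0° = 149.4 + 321.8 = 471.2 kN/m
FS = R / T = 471.2 / 504.4 = 0.934

FS = 0.93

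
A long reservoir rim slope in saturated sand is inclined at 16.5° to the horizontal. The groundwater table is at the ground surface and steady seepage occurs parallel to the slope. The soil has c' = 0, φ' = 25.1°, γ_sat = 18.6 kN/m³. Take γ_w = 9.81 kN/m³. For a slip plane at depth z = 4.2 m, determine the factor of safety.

FS = 0.75

With seepage parallel to the slope and the water table at the surface, the effective normal stress on the slip plane uses the buoyant unit weight γ' = γ_sat − γ_w while the driving shear stress uses γ_sat:
FS = [c' + γ' z cos²β tanφ'] / [γ_sat z sinβ cosβ]
(For c' = 0 this reduces to FS = (γ'/γ_sat)·tanφ'/tanβ.)
γ' = 18.6 − 9.81 = 8.79 kN/m³
Numerator = 0.0 + 8.79·4.2·cos²16.5°·tan25.1° = 0.0 + 8.79·4.2·0.9193·0.4684 = 15.899 kPa
Denominator = 18.6·4.2·sin16.5°·cos16.5° = 18.6·4.2·0.2840·0.9588 = 21.274 kPa
FS = 15.899 / 21.274 = 0.747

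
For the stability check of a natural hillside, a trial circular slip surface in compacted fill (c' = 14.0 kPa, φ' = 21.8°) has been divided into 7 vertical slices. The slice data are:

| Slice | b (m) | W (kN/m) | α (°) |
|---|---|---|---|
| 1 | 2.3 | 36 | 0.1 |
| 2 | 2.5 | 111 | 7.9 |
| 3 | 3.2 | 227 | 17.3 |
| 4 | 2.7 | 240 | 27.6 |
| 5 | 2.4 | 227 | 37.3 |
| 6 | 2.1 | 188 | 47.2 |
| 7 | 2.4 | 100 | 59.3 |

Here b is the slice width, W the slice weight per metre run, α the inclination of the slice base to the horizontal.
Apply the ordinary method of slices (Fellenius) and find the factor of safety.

Ordinary method of slices: FS = Σ[c'·Δl_i + (W_i cosα_i)·tanφ'] / Σ W_i sinα_i, with Δl_i = b_i / cosα_i.
Slice 1: Δl = 2.3/cos0.1° = 2.300 m; N'_1 = 36·cos0.1° = 36.0; c'Δl = 32.20; W sinα = 0.1
Slice 2: Δl = 2.5/cos7.9° = 2.524 m; N'_2 = 111·cos7.9° = 109.9; c'Δl = 35.34; W sinα = 15.3
Slice 3: Δl = 3.2/cos17.3° = 3.352 m; N'_3 = 227·cos17.3° = 216.7; c'Δl = 46.92; W sinα = 67.5
Slice 4: Δl = 2.7/cos27.6° = 3.047 m; N'_4 = 240·cos27.6° = 212.7; c'Δl = 42.65; W sinα = 111.2
Slice 5: Δl = 2.4/cos37.3° = 3.017 m; N'_5 = 227·cos37.3° = 180.6; c'Δl = 42.24; W sinα = 137.6
Slice 6: Δl = 2.1/cos47.2° = 3.091 m; N'_6 = 188·cos47.2° = 127.7; c'Δl = 43.27; W sinα = 137.9
Slice 7: Δl = 2.4/cos59.3° = 4.701 m; N'_7 = 100·cos59.3° = 51.1; c'Δl = 65.81; W sinα = 86.0
Σc'Δl = 308.4 kN/m; ΣN' = 934.7 kN/m; ΣW sinα = 555.5 kN/m
Resisting = 308.4 + 934.7·tan21.8° = 308.4 + 373.9 = 682.3 kN/m
FS = 682.3 / 555.5 = 1.228

FS = 1.23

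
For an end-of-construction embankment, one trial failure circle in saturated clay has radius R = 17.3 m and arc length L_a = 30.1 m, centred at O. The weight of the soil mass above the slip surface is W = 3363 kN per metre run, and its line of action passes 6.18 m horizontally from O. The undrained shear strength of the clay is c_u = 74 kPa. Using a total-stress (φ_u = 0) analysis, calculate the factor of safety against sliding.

Taking moments about the centre O, the resisting moment is provided by the undrained shear strength acting along the arc:
M_R = c_u·L_a·R = 74·30.10·17.3 = 38534.0 kN·m/m
M_D = W·d = 3363·6.18 = 20783.3 kN·m/m
FS = M_R / M_D = 38534.0 / 20783.3 = 1.854

FS = 1.85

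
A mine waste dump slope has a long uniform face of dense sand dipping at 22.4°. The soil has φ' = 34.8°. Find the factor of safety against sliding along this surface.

FS = 1.69

For a dry cohesionless infinite slope the factor of safety is FS = tanφ' / tanβ.
FS = tan34.8° / tan22.4° = 0.6950 / 0.4122 = 1.686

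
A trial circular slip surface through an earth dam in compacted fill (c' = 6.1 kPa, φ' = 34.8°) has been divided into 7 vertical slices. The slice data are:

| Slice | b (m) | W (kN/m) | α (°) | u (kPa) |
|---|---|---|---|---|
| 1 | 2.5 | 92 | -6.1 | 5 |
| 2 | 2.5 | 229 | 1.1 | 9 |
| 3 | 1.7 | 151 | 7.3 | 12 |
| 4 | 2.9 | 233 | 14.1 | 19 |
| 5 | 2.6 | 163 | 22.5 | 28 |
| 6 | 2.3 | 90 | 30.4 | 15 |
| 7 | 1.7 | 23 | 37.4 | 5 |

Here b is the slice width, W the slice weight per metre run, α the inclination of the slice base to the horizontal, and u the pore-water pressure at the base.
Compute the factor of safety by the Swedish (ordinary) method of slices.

Ordinary method of slices: FS = Σ[c'·Δl_i + (W_i cosα_i − u_i·Δl_i)·tanφ'] / Σ W_i sinα_i, with Δl_i = b_i / cosα_i.
Slice 1: Δl = 2.5/cos(-6.1°) = 2.514 m; N'_1 = 92·cos(-6.1°) − 5·2.514 = 78.9; c'Δl = 15.34; W sinα = -9.8
Slice 2: Δl = 2.5/cos1.1° = 2.500 m; N'_2 = 229·cos1.1° − 9·2.500 = 206.5; c'Δl = 15.25; W sinα = 4.4
Slice 3: Δl = 1.7/cos7.3° = 1.714 m; N'_3 = 151·cos7.3° − 12·1.714 = 129.2; c'Δl = 10.45; W sinα = 19.2
Slice 4: Δl = 2.9/cos14.1° = 2.990 m; N'_4 = 233·cos14.1° − 19·2.990 = 169.2; c'Δl = 18.24; W sinα = 56.8
Slice 5: Δl = 2.6/cos22.5° = 2.814 m; N'_5 = 163·cos22.5° − 28·2.814 = 71.8; c'Δl = 17.17; W sinα = 62.4
Slice 6: Δl = 2.3/cos30.4° = 2.667 m; N'_6 = 90·cos30.4° − 15·2.667 = 37.6; c'Δl = 16.27; W sinα = 45.5
Slice 7: Δl = 1.7/cos37.4° = 2.140 m; N'_7 = 23·cos37.4° − 5·2.140 = 7.6; c'Δl = 13.05; W sinα = 14.0
Σc'Δl = 105.8 kN/m; ΣN' = 700.7 kN/m; ΣW sinα = 192.5 kN/m
Resisting = 105.8 + 700.7·tan34.8° = 105.8 + 487.0 = 592.8 kN/m
FS = 592.8 / 192.5 = 3.080

FS = 3.08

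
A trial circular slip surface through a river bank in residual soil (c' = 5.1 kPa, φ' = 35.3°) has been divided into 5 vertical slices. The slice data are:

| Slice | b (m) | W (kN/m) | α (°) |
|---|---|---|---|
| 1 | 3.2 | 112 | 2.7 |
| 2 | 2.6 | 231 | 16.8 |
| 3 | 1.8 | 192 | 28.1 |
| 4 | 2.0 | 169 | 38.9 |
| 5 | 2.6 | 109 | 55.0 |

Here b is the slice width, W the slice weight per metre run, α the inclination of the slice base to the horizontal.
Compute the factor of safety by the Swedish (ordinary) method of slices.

FS = 1.59

Ordinary method of slices: FS = Σ[c'·Δl_i + (W_i cosα_i)·tanφ'] / Σ W_i sinα_i, with Δl_i = b_i / cosα_i.
Slice 1: Δl = 3.2/cos2.7° = 3.204 m; N'_1 = 112·cos2.7° = 111.9; c'Δl = 16.34; W sinα = 5.3
Slice 2: Δl = 2.6/cos16.8° = 2.716 m; N'_2 = 231·cos16.8° = 221.1; c'Δl = 13.85; W sinα = 66.8
Slice 3: Δl = 1.8/cos28.1° = 2.041 m; N'_3 = 192·cos28.1° = 169.4; c'Δl = 10.41; W sinα = 90.4
Slice 4: Δl = 2.0/cos38.9° = 2.570 m; N'_4 = 169·cos38.9° = 131.5; c'Δl = 13.11; W sinα = 106.1
Slice 5: Δl = 2.6/cos55.0° = 4.533 m; N'_5 = 109·cos55.0° = 62.5; c'Δl = 23.12; W sinα = 89.3
Σc'Δl = 76.8 kN/m; ΣN' = 696.4 kN/m; ΣW sinα = 357.9 kN/m
Resisting = 76.8 + 696.4·tan35.3° = 76.8 + 493.1 = 569.9 kN/m
FS = 569.9 / 357.9 = 1.592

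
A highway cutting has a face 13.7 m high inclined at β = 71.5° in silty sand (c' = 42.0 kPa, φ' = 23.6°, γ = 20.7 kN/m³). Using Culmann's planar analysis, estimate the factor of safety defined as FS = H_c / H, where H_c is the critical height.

FS = 1.56

H_c = (4c'/γ) · sinβ cosφ' / [1 − cos(β − φ')]
    = (4·42.0/20.7) · sin71.5°·cos23.6° / [1 − cos47.9°]
    = 8.116 · 0.8690 / 0.3296 = 21.40 m
FS = H_c / H = 21.40 / 13.7 = 1.562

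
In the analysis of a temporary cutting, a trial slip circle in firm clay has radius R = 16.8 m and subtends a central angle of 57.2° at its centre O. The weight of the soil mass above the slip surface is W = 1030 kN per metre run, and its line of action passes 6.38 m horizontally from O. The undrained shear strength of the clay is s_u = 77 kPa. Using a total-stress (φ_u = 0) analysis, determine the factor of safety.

Taking moments about the centre O, the resisting moment is provided by the undrained shear strength acting along the arc:
Arc length L_a = R·θ = 16.8·(57.2°·π/180) = 16.8·0.9983 = 16.77 m
M_R = s_u·L_a·R = 77·16.77·16.8 = 21696.2 kN·m/m
M_D = W·d = 1030·6.38 = 6571.4 kN·m/m
FS = M_R / M_D = 21696.2 / 6571.4 = 3.302

FS = 3.30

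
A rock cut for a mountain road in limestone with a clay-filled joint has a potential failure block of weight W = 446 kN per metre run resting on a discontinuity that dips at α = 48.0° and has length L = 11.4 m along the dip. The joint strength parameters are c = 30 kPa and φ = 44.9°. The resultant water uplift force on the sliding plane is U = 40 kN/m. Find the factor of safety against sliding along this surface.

Resolving the block weight along and normal to the plane and applying the Mohr–Coulomb strength on the joint:
N' = W cosα − U = 446·cos48.0° − 40 = 258.4 kN/m
Driving force T = W sinα = 446·sin48.0° = 331.4 kN/m
Resisting force R = c·L + N'·tanφ = 30·11.4 + 258.4·tan44.9° = 342.0 + 257.5 = 599.5 kN/m
FS = R / T = 599.5 / 331.4 = 1.809

FS = 1.81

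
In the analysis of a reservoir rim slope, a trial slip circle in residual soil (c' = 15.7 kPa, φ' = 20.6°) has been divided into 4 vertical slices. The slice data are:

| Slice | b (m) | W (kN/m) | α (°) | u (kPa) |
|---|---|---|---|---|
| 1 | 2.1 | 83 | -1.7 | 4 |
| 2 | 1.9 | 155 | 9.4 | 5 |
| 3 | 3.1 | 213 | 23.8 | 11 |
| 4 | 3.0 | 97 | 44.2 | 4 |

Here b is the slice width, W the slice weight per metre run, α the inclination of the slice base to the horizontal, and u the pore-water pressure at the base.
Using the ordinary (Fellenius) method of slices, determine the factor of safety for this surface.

FS = 1.94

Ordinary method of slices: FS = Σ[c'·Δl_i + (W_i cosα_i − u_i·Δl_i)·tanφ'] / Σ W_i sinα_i, with Δl_i = b_i / cosα_i.
Slice 1: Δl = 2.1/cos(-1.7°) = 2.101 m; N'_1 = 83·cos(-1.7°) − 4·2.101 = 74.6; c'Δl = 32.98; W sinα = -2.5
Slice 2: Δl = 1.9/cos9.4° = 1.926 m; N'_2 = 155·cos9.4° − 5·1.926 = 143.3; c'Δl = 30.24; W sinα = 25.3
Slice 3: Δl = 3.1/cos23.8° = 3.388 m; N'_3 = 213·cos23.8° − 11·3.388 = 157.6; c'Δl = 53.19; W sinα = 86.0
Slice 4: Δl = 3.0/cos44.2° = 4.185 m; N'_4 = 97·cos44.2° − 4·4.185 = 52.8; c'Δl = 65.70; W sinα = 67.6
Σc'Δl = 182.1 kN/m; ΣN' = 428.3 kN/m; ΣW sinα = 176.4 kN/m
Resisting = 182.1 + 428.3·tan20.6° = 182.1 + 161.0 = 343.1 kN/m
FS = 343.1 / 176.4 = 1.945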